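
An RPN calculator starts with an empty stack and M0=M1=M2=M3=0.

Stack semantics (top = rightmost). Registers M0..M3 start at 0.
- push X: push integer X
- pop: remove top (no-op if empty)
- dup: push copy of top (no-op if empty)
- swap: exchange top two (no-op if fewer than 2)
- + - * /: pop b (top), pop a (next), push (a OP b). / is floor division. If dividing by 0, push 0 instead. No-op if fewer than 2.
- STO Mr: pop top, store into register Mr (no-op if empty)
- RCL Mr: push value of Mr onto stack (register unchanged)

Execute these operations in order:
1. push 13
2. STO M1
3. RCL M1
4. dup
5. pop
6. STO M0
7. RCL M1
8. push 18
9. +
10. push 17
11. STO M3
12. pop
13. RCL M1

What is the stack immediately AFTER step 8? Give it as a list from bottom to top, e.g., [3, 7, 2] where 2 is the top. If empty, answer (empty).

After op 1 (push 13): stack=[13] mem=[0,0,0,0]
After op 2 (STO M1): stack=[empty] mem=[0,13,0,0]
After op 3 (RCL M1): stack=[13] mem=[0,13,0,0]
After op 4 (dup): stack=[13,13] mem=[0,13,0,0]
After op 5 (pop): stack=[13] mem=[0,13,0,0]
After op 6 (STO M0): stack=[empty] mem=[13,13,0,0]
After op 7 (RCL M1): stack=[13] mem=[13,13,0,0]
After op 8 (push 18): stack=[13,18] mem=[13,13,0,0]

[13, 18]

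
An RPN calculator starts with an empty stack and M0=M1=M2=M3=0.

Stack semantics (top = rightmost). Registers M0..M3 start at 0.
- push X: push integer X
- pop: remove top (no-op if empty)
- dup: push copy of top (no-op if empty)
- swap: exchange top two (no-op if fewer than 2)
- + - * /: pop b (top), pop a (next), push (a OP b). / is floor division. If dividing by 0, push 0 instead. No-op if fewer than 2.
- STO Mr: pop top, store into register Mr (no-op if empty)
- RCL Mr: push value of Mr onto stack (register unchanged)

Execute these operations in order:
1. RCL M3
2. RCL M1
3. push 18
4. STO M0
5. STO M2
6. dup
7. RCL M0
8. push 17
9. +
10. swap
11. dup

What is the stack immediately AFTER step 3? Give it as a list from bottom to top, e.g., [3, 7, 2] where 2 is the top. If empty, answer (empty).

After op 1 (RCL M3): stack=[0] mem=[0,0,0,0]
After op 2 (RCL M1): stack=[0,0] mem=[0,0,0,0]
After op 3 (push 18): stack=[0,0,18] mem=[0,0,0,0]

[0, 0, 18]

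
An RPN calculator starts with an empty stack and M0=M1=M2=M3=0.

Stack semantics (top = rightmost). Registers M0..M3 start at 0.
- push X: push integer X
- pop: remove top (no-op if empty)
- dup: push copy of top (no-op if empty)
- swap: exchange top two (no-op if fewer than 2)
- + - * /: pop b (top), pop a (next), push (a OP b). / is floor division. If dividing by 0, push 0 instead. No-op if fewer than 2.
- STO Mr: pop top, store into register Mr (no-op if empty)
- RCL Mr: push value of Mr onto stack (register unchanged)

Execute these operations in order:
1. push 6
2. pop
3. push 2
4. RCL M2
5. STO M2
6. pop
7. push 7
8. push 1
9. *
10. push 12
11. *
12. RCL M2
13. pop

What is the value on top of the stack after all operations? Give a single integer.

After op 1 (push 6): stack=[6] mem=[0,0,0,0]
After op 2 (pop): stack=[empty] mem=[0,0,0,0]
After op 3 (push 2): stack=[2] mem=[0,0,0,0]
After op 4 (RCL M2): stack=[2,0] mem=[0,0,0,0]
After op 5 (STO M2): stack=[2] mem=[0,0,0,0]
After op 6 (pop): stack=[empty] mem=[0,0,0,0]
After op 7 (push 7): stack=[7] mem=[0,0,0,0]
After op 8 (push 1): stack=[7,1] mem=[0,0,0,0]
After op 9 (*): stack=[7] mem=[0,0,0,0]
After op 10 (push 12): stack=[7,12] mem=[0,0,0,0]
After op 11 (*): stack=[84] mem=[0,0,0,0]
After op 12 (RCL M2): stack=[84,0] mem=[0,0,0,0]
After op 13 (pop): stack=[84] mem=[0,0,0,0]

Answer: 84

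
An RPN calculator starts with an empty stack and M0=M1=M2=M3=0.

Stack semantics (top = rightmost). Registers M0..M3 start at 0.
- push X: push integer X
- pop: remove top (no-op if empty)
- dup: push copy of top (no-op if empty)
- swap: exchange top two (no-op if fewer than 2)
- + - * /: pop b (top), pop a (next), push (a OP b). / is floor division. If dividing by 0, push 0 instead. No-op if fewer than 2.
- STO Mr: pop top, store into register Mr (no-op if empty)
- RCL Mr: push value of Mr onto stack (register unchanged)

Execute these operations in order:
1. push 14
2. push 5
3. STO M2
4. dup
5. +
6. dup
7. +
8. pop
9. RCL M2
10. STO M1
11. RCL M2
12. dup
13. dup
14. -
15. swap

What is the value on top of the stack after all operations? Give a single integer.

After op 1 (push 14): stack=[14] mem=[0,0,0,0]
After op 2 (push 5): stack=[14,5] mem=[0,0,0,0]
After op 3 (STO M2): stack=[14] mem=[0,0,5,0]
After op 4 (dup): stack=[14,14] mem=[0,0,5,0]
After op 5 (+): stack=[28] mem=[0,0,5,0]
After op 6 (dup): stack=[28,28] mem=[0,0,5,0]
After op 7 (+): stack=[56] mem=[0,0,5,0]
After op 8 (pop): stack=[empty] mem=[0,0,5,0]
After op 9 (RCL M2): stack=[5] mem=[0,0,5,0]
After op 10 (STO M1): stack=[empty] mem=[0,5,5,0]
After op 11 (RCL M2): stack=[5] mem=[0,5,5,0]
After op 12 (dup): stack=[5,5] mem=[0,5,5,0]
After op 13 (dup): stack=[5,5,5] mem=[0,5,5,0]
After op 14 (-): stack=[5,0] mem=[0,5,5,0]
After op 15 (swap): stack=[0,5] mem=[0,5,5,0]

Answer: 5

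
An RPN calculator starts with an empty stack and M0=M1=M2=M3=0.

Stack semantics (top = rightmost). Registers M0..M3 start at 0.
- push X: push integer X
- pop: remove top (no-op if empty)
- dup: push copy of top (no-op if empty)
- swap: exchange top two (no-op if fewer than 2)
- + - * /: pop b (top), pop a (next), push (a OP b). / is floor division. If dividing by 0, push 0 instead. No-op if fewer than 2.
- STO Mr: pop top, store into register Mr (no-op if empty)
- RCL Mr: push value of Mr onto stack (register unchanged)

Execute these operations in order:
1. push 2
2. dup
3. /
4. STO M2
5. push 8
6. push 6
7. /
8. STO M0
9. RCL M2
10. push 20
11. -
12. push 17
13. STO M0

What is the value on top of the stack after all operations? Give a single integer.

Answer: -19

Derivation:
After op 1 (push 2): stack=[2] mem=[0,0,0,0]
After op 2 (dup): stack=[2,2] mem=[0,0,0,0]
After op 3 (/): stack=[1] mem=[0,0,0,0]
After op 4 (STO M2): stack=[empty] mem=[0,0,1,0]
After op 5 (push 8): stack=[8] mem=[0,0,1,0]
After op 6 (push 6): stack=[8,6] mem=[0,0,1,0]
After op 7 (/): stack=[1] mem=[0,0,1,0]
After op 8 (STO M0): stack=[empty] mem=[1,0,1,0]
After op 9 (RCL M2): stack=[1] mem=[1,0,1,0]
After op 10 (push 20): stack=[1,20] mem=[1,0,1,0]
After op 11 (-): stack=[-19] mem=[1,0,1,0]
After op 12 (push 17): stack=[-19,17] mem=[1,0,1,0]
After op 13 (STO M0): stack=[-19] mem=[17,0,1,0]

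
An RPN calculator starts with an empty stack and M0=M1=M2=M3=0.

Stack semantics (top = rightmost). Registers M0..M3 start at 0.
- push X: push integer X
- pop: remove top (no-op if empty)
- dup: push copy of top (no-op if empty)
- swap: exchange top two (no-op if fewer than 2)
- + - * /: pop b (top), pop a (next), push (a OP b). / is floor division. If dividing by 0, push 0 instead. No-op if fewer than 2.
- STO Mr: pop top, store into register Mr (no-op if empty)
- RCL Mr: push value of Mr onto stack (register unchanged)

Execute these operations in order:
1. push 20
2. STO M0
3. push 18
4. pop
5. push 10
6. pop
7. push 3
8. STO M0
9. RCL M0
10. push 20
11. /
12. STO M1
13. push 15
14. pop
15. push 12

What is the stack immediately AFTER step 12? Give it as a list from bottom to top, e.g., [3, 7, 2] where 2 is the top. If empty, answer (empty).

After op 1 (push 20): stack=[20] mem=[0,0,0,0]
After op 2 (STO M0): stack=[empty] mem=[20,0,0,0]
After op 3 (push 18): stack=[18] mem=[20,0,0,0]
After op 4 (pop): stack=[empty] mem=[20,0,0,0]
After op 5 (push 10): stack=[10] mem=[20,0,0,0]
After op 6 (pop): stack=[empty] mem=[20,0,0,0]
After op 7 (push 3): stack=[3] mem=[20,0,0,0]
After op 8 (STO M0): stack=[empty] mem=[3,0,0,0]
After op 9 (RCL M0): stack=[3] mem=[3,0,0,0]
After op 10 (push 20): stack=[3,20] mem=[3,0,0,0]
After op 11 (/): stack=[0] mem=[3,0,0,0]
After op 12 (STO M1): stack=[empty] mem=[3,0,0,0]

(empty)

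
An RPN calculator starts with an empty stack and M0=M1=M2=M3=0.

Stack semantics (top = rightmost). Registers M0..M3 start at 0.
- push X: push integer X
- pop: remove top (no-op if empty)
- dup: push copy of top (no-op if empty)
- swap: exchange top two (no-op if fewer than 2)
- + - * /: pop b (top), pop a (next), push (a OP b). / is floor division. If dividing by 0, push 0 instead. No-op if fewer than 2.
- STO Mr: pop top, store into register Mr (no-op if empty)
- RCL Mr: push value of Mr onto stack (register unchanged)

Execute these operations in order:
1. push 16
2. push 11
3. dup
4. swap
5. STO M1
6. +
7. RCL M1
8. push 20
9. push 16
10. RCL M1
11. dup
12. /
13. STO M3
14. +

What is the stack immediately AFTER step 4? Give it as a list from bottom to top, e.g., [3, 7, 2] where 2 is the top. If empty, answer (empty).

After op 1 (push 16): stack=[16] mem=[0,0,0,0]
After op 2 (push 11): stack=[16,11] mem=[0,0,0,0]
After op 3 (dup): stack=[16,11,11] mem=[0,0,0,0]
After op 4 (swap): stack=[16,11,11] mem=[0,0,0,0]

[16, 11, 11]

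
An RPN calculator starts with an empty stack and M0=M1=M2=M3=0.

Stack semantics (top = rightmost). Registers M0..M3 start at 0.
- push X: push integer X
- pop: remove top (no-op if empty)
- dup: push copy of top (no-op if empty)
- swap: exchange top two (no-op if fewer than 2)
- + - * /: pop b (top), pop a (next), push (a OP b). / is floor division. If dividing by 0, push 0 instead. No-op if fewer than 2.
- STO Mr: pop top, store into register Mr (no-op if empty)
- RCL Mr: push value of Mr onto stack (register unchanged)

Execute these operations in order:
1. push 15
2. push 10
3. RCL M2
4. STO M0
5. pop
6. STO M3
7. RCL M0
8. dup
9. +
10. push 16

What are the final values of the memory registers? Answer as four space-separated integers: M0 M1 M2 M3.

Answer: 0 0 0 15

Derivation:
After op 1 (push 15): stack=[15] mem=[0,0,0,0]
After op 2 (push 10): stack=[15,10] mem=[0,0,0,0]
After op 3 (RCL M2): stack=[15,10,0] mem=[0,0,0,0]
After op 4 (STO M0): stack=[15,10] mem=[0,0,0,0]
After op 5 (pop): stack=[15] mem=[0,0,0,0]
After op 6 (STO M3): stack=[empty] mem=[0,0,0,15]
After op 7 (RCL M0): stack=[0] mem=[0,0,0,15]
After op 8 (dup): stack=[0,0] mem=[0,0,0,15]
After op 9 (+): stack=[0] mem=[0,0,0,15]
After op 10 (push 16): stack=[0,16] mem=[0,0,0,15]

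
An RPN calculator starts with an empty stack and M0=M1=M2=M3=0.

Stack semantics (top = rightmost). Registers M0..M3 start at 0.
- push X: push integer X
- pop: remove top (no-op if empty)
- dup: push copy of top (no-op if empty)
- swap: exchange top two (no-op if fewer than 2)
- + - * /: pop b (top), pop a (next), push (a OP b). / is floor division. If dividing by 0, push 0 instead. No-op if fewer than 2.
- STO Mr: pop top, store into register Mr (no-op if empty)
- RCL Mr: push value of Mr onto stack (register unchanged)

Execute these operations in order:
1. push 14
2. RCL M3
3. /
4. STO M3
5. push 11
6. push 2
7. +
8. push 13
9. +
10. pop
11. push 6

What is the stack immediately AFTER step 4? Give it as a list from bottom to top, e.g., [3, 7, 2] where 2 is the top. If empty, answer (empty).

After op 1 (push 14): stack=[14] mem=[0,0,0,0]
After op 2 (RCL M3): stack=[14,0] mem=[0,0,0,0]
After op 3 (/): stack=[0] mem=[0,0,0,0]
After op 4 (STO M3): stack=[empty] mem=[0,0,0,0]

(empty)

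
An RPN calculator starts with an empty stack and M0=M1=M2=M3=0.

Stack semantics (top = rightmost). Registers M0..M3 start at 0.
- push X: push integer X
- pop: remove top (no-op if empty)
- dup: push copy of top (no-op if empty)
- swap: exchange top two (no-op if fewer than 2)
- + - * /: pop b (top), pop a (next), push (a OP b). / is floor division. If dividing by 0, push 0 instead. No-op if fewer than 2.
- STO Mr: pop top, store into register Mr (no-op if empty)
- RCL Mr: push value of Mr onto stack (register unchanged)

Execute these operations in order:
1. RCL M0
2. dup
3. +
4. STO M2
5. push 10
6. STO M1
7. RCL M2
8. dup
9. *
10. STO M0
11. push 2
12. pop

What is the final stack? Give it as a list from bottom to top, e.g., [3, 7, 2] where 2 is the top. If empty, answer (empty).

After op 1 (RCL M0): stack=[0] mem=[0,0,0,0]
After op 2 (dup): stack=[0,0] mem=[0,0,0,0]
After op 3 (+): stack=[0] mem=[0,0,0,0]
After op 4 (STO M2): stack=[empty] mem=[0,0,0,0]
After op 5 (push 10): stack=[10] mem=[0,0,0,0]
After op 6 (STO M1): stack=[empty] mem=[0,10,0,0]
After op 7 (RCL M2): stack=[0] mem=[0,10,0,0]
After op 8 (dup): stack=[0,0] mem=[0,10,0,0]
After op 9 (*): stack=[0] mem=[0,10,0,0]
After op 10 (STO M0): stack=[empty] mem=[0,10,0,0]
After op 11 (push 2): stack=[2] mem=[0,10,0,0]
After op 12 (pop): stack=[empty] mem=[0,10,0,0]

Answer: (empty)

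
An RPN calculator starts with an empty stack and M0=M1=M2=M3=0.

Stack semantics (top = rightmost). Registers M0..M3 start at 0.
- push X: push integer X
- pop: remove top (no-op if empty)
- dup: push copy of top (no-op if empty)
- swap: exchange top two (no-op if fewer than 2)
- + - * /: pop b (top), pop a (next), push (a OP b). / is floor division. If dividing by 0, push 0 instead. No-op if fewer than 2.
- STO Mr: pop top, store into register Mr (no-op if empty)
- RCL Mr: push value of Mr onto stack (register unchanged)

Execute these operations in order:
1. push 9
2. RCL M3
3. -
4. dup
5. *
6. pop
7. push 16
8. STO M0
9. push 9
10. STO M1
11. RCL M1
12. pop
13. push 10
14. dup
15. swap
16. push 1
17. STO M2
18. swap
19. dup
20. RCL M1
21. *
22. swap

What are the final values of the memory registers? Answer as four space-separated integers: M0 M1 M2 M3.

After op 1 (push 9): stack=[9] mem=[0,0,0,0]
After op 2 (RCL M3): stack=[9,0] mem=[0,0,0,0]
After op 3 (-): stack=[9] mem=[0,0,0,0]
After op 4 (dup): stack=[9,9] mem=[0,0,0,0]
After op 5 (*): stack=[81] mem=[0,0,0,0]
After op 6 (pop): stack=[empty] mem=[0,0,0,0]
After op 7 (push 16): stack=[16] mem=[0,0,0,0]
After op 8 (STO M0): stack=[empty] mem=[16,0,0,0]
After op 9 (push 9): stack=[9] mem=[16,0,0,0]
After op 10 (STO M1): stack=[empty] mem=[16,9,0,0]
After op 11 (RCL M1): stack=[9] mem=[16,9,0,0]
After op 12 (pop): stack=[empty] mem=[16,9,0,0]
After op 13 (push 10): stack=[10] mem=[16,9,0,0]
After op 14 (dup): stack=[10,10] mem=[16,9,0,0]
After op 15 (swap): stack=[10,10] mem=[16,9,0,0]
After op 16 (push 1): stack=[10,10,1] mem=[16,9,0,0]
After op 17 (STO M2): stack=[10,10] mem=[16,9,1,0]
After op 18 (swap): stack=[10,10] mem=[16,9,1,0]
After op 19 (dup): stack=[10,10,10] mem=[16,9,1,0]
After op 20 (RCL M1): stack=[10,10,10,9] mem=[16,9,1,0]
After op 21 (*): stack=[10,10,90] mem=[16,9,1,0]
After op 22 (swap): stack=[10,90,10] mem=[16,9,1,0]

Answer: 16 9 1 0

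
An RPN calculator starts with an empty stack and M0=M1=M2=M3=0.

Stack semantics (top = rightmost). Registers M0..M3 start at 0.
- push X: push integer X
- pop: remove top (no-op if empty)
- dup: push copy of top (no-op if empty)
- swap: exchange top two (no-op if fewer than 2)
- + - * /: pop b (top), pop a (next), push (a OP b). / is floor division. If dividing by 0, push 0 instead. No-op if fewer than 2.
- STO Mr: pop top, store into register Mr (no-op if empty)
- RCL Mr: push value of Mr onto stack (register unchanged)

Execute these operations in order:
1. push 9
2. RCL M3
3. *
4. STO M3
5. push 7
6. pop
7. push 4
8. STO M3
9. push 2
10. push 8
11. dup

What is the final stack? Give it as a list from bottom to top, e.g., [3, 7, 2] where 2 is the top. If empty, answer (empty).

Answer: [2, 8, 8]

Derivation:
After op 1 (push 9): stack=[9] mem=[0,0,0,0]
After op 2 (RCL M3): stack=[9,0] mem=[0,0,0,0]
After op 3 (*): stack=[0] mem=[0,0,0,0]
After op 4 (STO M3): stack=[empty] mem=[0,0,0,0]
After op 5 (push 7): stack=[7] mem=[0,0,0,0]
After op 6 (pop): stack=[empty] mem=[0,0,0,0]
After op 7 (push 4): stack=[4] mem=[0,0,0,0]
After op 8 (STO M3): stack=[empty] mem=[0,0,0,4]
After op 9 (push 2): stack=[2] mem=[0,0,0,4]
After op 10 (push 8): stack=[2,8] mem=[0,0,0,4]
After op 11 (dup): stack=[2,8,8] mem=[0,0,0,4]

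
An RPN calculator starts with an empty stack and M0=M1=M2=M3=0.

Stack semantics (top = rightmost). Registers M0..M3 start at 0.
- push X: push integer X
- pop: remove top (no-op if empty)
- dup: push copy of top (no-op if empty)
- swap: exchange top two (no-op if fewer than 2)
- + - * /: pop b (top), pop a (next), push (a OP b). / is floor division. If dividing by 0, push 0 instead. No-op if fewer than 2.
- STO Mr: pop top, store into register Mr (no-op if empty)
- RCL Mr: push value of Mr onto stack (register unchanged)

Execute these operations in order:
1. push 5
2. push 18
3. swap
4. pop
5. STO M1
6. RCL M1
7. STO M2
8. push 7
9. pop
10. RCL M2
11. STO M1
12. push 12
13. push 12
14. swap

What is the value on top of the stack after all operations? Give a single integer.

Answer: 12

Derivation:
After op 1 (push 5): stack=[5] mem=[0,0,0,0]
After op 2 (push 18): stack=[5,18] mem=[0,0,0,0]
After op 3 (swap): stack=[18,5] mem=[0,0,0,0]
After op 4 (pop): stack=[18] mem=[0,0,0,0]
After op 5 (STO M1): stack=[empty] mem=[0,18,0,0]
After op 6 (RCL M1): stack=[18] mem=[0,18,0,0]
After op 7 (STO M2): stack=[empty] mem=[0,18,18,0]
After op 8 (push 7): stack=[7] mem=[0,18,18,0]
After op 9 (pop): stack=[empty] mem=[0,18,18,0]
After op 10 (RCL M2): stack=[18] mem=[0,18,18,0]
After op 11 (STO M1): stack=[empty] mem=[0,18,18,0]
After op 12 (push 12): stack=[12] mem=[0,18,18,0]
After op 13 (push 12): stack=[12,12] mem=[0,18,18,0]
After op 14 (swap): stack=[12,12] mem=[0,18,18,0]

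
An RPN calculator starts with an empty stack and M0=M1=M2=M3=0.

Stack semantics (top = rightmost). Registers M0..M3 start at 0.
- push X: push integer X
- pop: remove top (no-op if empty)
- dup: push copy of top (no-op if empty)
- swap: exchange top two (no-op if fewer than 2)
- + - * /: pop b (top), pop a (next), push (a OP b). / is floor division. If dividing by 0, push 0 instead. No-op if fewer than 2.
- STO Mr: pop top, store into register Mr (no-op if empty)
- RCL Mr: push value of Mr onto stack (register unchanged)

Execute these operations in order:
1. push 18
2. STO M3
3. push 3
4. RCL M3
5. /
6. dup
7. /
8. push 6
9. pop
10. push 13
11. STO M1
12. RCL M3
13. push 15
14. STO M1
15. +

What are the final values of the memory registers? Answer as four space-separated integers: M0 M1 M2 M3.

After op 1 (push 18): stack=[18] mem=[0,0,0,0]
After op 2 (STO M3): stack=[empty] mem=[0,0,0,18]
After op 3 (push 3): stack=[3] mem=[0,0,0,18]
After op 4 (RCL M3): stack=[3,18] mem=[0,0,0,18]
After op 5 (/): stack=[0] mem=[0,0,0,18]
After op 6 (dup): stack=[0,0] mem=[0,0,0,18]
After op 7 (/): stack=[0] mem=[0,0,0,18]
After op 8 (push 6): stack=[0,6] mem=[0,0,0,18]
After op 9 (pop): stack=[0] mem=[0,0,0,18]
After op 10 (push 13): stack=[0,13] mem=[0,0,0,18]
After op 11 (STO M1): stack=[0] mem=[0,13,0,18]
After op 12 (RCL M3): stack=[0,18] mem=[0,13,0,18]
After op 13 (push 15): stack=[0,18,15] mem=[0,13,0,18]
After op 14 (STO M1): stack=[0,18] mem=[0,15,0,18]
After op 15 (+): stack=[18] mem=[0,15,0,18]

Answer: 0 15 0 18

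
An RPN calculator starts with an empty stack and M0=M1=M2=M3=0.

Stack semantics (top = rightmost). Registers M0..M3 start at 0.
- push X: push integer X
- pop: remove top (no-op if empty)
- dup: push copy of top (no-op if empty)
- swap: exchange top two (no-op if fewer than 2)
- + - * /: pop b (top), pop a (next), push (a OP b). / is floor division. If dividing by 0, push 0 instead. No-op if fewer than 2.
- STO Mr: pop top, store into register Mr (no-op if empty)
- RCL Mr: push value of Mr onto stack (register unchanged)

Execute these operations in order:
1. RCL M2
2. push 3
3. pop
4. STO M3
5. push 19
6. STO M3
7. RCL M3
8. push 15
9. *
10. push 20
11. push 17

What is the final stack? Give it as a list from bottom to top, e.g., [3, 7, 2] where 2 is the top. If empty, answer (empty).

Answer: [285, 20, 17]

Derivation:
After op 1 (RCL M2): stack=[0] mem=[0,0,0,0]
After op 2 (push 3): stack=[0,3] mem=[0,0,0,0]
After op 3 (pop): stack=[0] mem=[0,0,0,0]
After op 4 (STO M3): stack=[empty] mem=[0,0,0,0]
After op 5 (push 19): stack=[19] mem=[0,0,0,0]
After op 6 (STO M3): stack=[empty] mem=[0,0,0,19]
After op 7 (RCL M3): stack=[19] mem=[0,0,0,19]
After op 8 (push 15): stack=[19,15] mem=[0,0,0,19]
After op 9 (*): stack=[285] mem=[0,0,0,19]
After op 10 (push 20): stack=[285,20] mem=[0,0,0,19]
After op 11 (push 17): stack=[285,20,17] mem=[0,0,0,19]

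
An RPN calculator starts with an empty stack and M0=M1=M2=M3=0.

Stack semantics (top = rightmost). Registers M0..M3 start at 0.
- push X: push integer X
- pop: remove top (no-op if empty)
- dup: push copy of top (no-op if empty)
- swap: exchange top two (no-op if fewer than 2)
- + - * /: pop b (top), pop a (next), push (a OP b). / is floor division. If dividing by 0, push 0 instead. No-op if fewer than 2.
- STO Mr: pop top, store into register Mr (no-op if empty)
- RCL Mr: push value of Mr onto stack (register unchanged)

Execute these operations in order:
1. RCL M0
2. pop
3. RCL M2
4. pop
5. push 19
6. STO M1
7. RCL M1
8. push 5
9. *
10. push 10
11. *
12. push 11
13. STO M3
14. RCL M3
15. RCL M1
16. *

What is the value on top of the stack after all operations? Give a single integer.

Answer: 209

Derivation:
After op 1 (RCL M0): stack=[0] mem=[0,0,0,0]
After op 2 (pop): stack=[empty] mem=[0,0,0,0]
After op 3 (RCL M2): stack=[0] mem=[0,0,0,0]
After op 4 (pop): stack=[empty] mem=[0,0,0,0]
After op 5 (push 19): stack=[19] mem=[0,0,0,0]
After op 6 (STO M1): stack=[empty] mem=[0,19,0,0]
After op 7 (RCL M1): stack=[19] mem=[0,19,0,0]
After op 8 (push 5): stack=[19,5] mem=[0,19,0,0]
After op 9 (*): stack=[95] mem=[0,19,0,0]
After op 10 (push 10): stack=[95,10] mem=[0,19,0,0]
After op 11 (*): stack=[950] mem=[0,19,0,0]
After op 12 (push 11): stack=[950,11] mem=[0,19,0,0]
After op 13 (STO M3): stack=[950] mem=[0,19,0,11]
After op 14 (RCL M3): stack=[950,11] mem=[0,19,0,11]
After op 15 (RCL M1): stack=[950,11,19] mem=[0,19,0,11]
After op 16 (*): stack=[950,209] mem=[0,19,0,11]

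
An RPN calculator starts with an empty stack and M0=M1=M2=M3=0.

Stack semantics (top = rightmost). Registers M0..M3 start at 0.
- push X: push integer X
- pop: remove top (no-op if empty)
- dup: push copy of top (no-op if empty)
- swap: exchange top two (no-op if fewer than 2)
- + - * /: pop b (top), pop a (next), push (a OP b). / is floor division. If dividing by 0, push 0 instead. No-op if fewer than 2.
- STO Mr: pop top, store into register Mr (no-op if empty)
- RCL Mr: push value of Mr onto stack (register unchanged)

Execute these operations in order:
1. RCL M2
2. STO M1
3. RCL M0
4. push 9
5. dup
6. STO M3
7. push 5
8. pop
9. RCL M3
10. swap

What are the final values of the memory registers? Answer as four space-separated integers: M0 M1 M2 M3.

Answer: 0 0 0 9

Derivation:
After op 1 (RCL M2): stack=[0] mem=[0,0,0,0]
After op 2 (STO M1): stack=[empty] mem=[0,0,0,0]
After op 3 (RCL M0): stack=[0] mem=[0,0,0,0]
After op 4 (push 9): stack=[0,9] mem=[0,0,0,0]
After op 5 (dup): stack=[0,9,9] mem=[0,0,0,0]
After op 6 (STO M3): stack=[0,9] mem=[0,0,0,9]
After op 7 (push 5): stack=[0,9,5] mem=[0,0,0,9]
After op 8 (pop): stack=[0,9] mem=[0,0,0,9]
After op 9 (RCL M3): stack=[0,9,9] mem=[0,0,0,9]
After op 10 (swap): stack=[0,9,9] mem=[0,0,0,9]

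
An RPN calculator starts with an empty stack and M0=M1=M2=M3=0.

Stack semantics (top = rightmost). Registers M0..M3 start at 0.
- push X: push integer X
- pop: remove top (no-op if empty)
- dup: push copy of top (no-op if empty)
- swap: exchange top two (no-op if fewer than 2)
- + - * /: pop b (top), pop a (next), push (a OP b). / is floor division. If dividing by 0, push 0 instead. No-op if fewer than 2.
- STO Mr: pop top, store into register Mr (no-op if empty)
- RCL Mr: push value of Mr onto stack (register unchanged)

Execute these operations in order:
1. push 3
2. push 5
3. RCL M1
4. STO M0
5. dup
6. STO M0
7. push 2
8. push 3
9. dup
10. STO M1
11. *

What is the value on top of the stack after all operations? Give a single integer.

After op 1 (push 3): stack=[3] mem=[0,0,0,0]
After op 2 (push 5): stack=[3,5] mem=[0,0,0,0]
After op 3 (RCL M1): stack=[3,5,0] mem=[0,0,0,0]
After op 4 (STO M0): stack=[3,5] mem=[0,0,0,0]
After op 5 (dup): stack=[3,5,5] mem=[0,0,0,0]
After op 6 (STO M0): stack=[3,5] mem=[5,0,0,0]
After op 7 (push 2): stack=[3,5,2] mem=[5,0,0,0]
After op 8 (push 3): stack=[3,5,2,3] mem=[5,0,0,0]
After op 9 (dup): stack=[3,5,2,3,3] mem=[5,0,0,0]
After op 10 (STO M1): stack=[3,5,2,3] mem=[5,3,0,0]
After op 11 (*): stack=[3,5,6] mem=[5,3,0,0]

Answer: 6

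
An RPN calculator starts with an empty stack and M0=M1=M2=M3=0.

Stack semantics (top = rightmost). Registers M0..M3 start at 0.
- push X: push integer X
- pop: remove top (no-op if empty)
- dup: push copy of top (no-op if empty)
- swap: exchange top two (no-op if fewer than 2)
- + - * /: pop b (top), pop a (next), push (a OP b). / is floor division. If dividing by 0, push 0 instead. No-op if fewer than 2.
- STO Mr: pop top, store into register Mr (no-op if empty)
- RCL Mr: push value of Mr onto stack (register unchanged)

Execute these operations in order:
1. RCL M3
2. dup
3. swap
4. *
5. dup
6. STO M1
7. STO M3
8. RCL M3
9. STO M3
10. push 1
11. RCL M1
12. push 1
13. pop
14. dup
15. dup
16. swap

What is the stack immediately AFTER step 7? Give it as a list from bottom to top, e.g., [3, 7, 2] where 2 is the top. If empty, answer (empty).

After op 1 (RCL M3): stack=[0] mem=[0,0,0,0]
After op 2 (dup): stack=[0,0] mem=[0,0,0,0]
After op 3 (swap): stack=[0,0] mem=[0,0,0,0]
After op 4 (*): stack=[0] mem=[0,0,0,0]
After op 5 (dup): stack=[0,0] mem=[0,0,0,0]
After op 6 (STO M1): stack=[0] mem=[0,0,0,0]
After op 7 (STO M3): stack=[empty] mem=[0,0,0,0]

(empty)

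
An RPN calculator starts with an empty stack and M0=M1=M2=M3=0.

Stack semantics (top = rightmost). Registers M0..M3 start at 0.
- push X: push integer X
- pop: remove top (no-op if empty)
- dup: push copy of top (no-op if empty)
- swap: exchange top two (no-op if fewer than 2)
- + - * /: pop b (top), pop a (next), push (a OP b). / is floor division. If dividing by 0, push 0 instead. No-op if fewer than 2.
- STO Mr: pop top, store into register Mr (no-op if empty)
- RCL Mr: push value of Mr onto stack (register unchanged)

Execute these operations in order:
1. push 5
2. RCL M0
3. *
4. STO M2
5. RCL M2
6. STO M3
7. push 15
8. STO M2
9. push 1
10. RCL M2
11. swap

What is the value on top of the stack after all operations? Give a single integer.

Answer: 1

Derivation:
After op 1 (push 5): stack=[5] mem=[0,0,0,0]
After op 2 (RCL M0): stack=[5,0] mem=[0,0,0,0]
After op 3 (*): stack=[0] mem=[0,0,0,0]
After op 4 (STO M2): stack=[empty] mem=[0,0,0,0]
After op 5 (RCL M2): stack=[0] mem=[0,0,0,0]
After op 6 (STO M3): stack=[empty] mem=[0,0,0,0]
After op 7 (push 15): stack=[15] mem=[0,0,0,0]
After op 8 (STO M2): stack=[empty] mem=[0,0,15,0]
After op 9 (push 1): stack=[1] mem=[0,0,15,0]
After op 10 (RCL M2): stack=[1,15] mem=[0,0,15,0]
After op 11 (swap): stack=[15,1] mem=[0,0,15,0]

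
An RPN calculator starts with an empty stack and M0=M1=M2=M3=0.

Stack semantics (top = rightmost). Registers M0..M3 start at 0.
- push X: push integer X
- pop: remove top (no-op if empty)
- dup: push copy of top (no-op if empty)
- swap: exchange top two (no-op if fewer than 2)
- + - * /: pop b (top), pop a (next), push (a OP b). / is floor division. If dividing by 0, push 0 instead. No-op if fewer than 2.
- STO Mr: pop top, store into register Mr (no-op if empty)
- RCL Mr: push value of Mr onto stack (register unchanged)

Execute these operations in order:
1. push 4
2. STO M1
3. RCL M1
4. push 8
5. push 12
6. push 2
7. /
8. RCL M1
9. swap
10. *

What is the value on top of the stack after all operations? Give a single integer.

Answer: 24

Derivation:
After op 1 (push 4): stack=[4] mem=[0,0,0,0]
After op 2 (STO M1): stack=[empty] mem=[0,4,0,0]
After op 3 (RCL M1): stack=[4] mem=[0,4,0,0]
After op 4 (push 8): stack=[4,8] mem=[0,4,0,0]
After op 5 (push 12): stack=[4,8,12] mem=[0,4,0,0]
After op 6 (push 2): stack=[4,8,12,2] mem=[0,4,0,0]
After op 7 (/): stack=[4,8,6] mem=[0,4,0,0]
After op 8 (RCL M1): stack=[4,8,6,4] mem=[0,4,0,0]
After op 9 (swap): stack=[4,8,4,6] mem=[0,4,0,0]
After op 10 (*): stack=[4,8,24] mem=[0,4,0,0]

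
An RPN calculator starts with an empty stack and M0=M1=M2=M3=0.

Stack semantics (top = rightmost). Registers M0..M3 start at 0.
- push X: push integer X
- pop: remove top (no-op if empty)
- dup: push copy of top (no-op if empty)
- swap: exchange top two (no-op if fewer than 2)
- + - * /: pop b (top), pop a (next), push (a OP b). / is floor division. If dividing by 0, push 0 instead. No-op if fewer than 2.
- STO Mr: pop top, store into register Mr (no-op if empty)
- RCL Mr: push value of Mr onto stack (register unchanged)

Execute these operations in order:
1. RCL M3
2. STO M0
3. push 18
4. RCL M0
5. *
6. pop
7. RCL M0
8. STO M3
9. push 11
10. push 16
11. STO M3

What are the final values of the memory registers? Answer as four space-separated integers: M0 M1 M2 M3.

After op 1 (RCL M3): stack=[0] mem=[0,0,0,0]
After op 2 (STO M0): stack=[empty] mem=[0,0,0,0]
After op 3 (push 18): stack=[18] mem=[0,0,0,0]
After op 4 (RCL M0): stack=[18,0] mem=[0,0,0,0]
After op 5 (*): stack=[0] mem=[0,0,0,0]
After op 6 (pop): stack=[empty] mem=[0,0,0,0]
After op 7 (RCL M0): stack=[0] mem=[0,0,0,0]
After op 8 (STO M3): stack=[empty] mem=[0,0,0,0]
After op 9 (push 11): stack=[11] mem=[0,0,0,0]
After op 10 (push 16): stack=[11,16] mem=[0,0,0,0]
After op 11 (STO M3): stack=[11] mem=[0,0,0,16]

Answer: 0 0 0 16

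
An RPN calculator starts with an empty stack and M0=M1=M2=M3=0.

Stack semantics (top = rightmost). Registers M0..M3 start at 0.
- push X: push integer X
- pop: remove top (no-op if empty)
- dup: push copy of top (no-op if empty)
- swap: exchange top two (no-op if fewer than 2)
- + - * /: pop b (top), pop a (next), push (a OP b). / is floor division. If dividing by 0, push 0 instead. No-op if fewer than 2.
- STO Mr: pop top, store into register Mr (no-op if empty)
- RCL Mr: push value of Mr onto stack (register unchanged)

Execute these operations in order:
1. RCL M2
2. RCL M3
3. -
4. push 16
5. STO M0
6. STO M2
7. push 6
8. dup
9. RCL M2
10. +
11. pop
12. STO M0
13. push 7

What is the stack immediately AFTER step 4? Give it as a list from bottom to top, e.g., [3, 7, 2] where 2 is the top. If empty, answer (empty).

After op 1 (RCL M2): stack=[0] mem=[0,0,0,0]
After op 2 (RCL M3): stack=[0,0] mem=[0,0,0,0]
After op 3 (-): stack=[0] mem=[0,0,0,0]
After op 4 (push 16): stack=[0,16] mem=[0,0,0,0]

[0, 16]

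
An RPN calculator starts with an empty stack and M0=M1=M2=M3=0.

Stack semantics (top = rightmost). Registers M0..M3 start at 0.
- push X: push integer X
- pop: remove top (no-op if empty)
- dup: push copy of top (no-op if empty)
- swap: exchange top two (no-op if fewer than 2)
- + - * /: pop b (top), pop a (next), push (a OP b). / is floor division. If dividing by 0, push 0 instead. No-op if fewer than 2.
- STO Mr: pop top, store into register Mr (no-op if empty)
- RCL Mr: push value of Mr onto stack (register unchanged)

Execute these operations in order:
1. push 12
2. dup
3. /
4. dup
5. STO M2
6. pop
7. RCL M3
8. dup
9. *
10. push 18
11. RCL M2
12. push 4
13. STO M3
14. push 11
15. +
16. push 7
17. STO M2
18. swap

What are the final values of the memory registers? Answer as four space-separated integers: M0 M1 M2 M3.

After op 1 (push 12): stack=[12] mem=[0,0,0,0]
After op 2 (dup): stack=[12,12] mem=[0,0,0,0]
After op 3 (/): stack=[1] mem=[0,0,0,0]
After op 4 (dup): stack=[1,1] mem=[0,0,0,0]
After op 5 (STO M2): stack=[1] mem=[0,0,1,0]
After op 6 (pop): stack=[empty] mem=[0,0,1,0]
After op 7 (RCL M3): stack=[0] mem=[0,0,1,0]
After op 8 (dup): stack=[0,0] mem=[0,0,1,0]
After op 9 (*): stack=[0] mem=[0,0,1,0]
After op 10 (push 18): stack=[0,18] mem=[0,0,1,0]
After op 11 (RCL M2): stack=[0,18,1] mem=[0,0,1,0]
After op 12 (push 4): stack=[0,18,1,4] mem=[0,0,1,0]
After op 13 (STO M3): stack=[0,18,1] mem=[0,0,1,4]
After op 14 (push 11): stack=[0,18,1,11] mem=[0,0,1,4]
After op 15 (+): stack=[0,18,12] mem=[0,0,1,4]
After op 16 (push 7): stack=[0,18,12,7] mem=[0,0,1,4]
After op 17 (STO M2): stack=[0,18,12] mem=[0,0,7,4]
After op 18 (swap): stack=[0,12,18] mem=[0,0,7,4]

Answer: 0 0 7 4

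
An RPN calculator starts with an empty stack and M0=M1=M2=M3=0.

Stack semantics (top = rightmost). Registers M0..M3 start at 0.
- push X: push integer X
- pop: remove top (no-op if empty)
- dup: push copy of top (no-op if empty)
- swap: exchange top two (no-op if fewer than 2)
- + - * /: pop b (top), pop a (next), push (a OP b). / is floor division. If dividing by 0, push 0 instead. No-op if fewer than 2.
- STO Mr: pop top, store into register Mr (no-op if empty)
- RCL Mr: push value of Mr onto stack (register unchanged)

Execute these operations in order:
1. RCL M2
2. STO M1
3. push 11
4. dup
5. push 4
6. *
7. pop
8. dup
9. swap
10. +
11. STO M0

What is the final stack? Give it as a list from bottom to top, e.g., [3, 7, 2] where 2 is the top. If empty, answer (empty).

Answer: (empty)

Derivation:
After op 1 (RCL M2): stack=[0] mem=[0,0,0,0]
After op 2 (STO M1): stack=[empty] mem=[0,0,0,0]
After op 3 (push 11): stack=[11] mem=[0,0,0,0]
After op 4 (dup): stack=[11,11] mem=[0,0,0,0]
After op 5 (push 4): stack=[11,11,4] mem=[0,0,0,0]
After op 6 (*): stack=[11,44] mem=[0,0,0,0]
After op 7 (pop): stack=[11] mem=[0,0,0,0]
After op 8 (dup): stack=[11,11] mem=[0,0,0,0]
After op 9 (swap): stack=[11,11] mem=[0,0,0,0]
After op 10 (+): stack=[22] mem=[0,0,0,0]
After op 11 (STO M0): stack=[empty] mem=[22,0,0,0]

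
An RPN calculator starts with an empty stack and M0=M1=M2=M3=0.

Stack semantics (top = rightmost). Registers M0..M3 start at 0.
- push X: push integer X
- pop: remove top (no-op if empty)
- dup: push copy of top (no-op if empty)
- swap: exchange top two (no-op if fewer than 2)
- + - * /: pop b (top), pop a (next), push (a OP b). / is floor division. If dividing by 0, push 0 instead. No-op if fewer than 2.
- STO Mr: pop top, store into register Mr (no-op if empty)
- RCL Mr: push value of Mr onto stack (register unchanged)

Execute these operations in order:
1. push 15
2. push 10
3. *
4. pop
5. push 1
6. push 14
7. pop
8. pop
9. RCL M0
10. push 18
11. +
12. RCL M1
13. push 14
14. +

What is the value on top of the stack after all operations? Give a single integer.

Answer: 14

Derivation:
After op 1 (push 15): stack=[15] mem=[0,0,0,0]
After op 2 (push 10): stack=[15,10] mem=[0,0,0,0]
After op 3 (*): stack=[150] mem=[0,0,0,0]
After op 4 (pop): stack=[empty] mem=[0,0,0,0]
After op 5 (push 1): stack=[1] mem=[0,0,0,0]
After op 6 (push 14): stack=[1,14] mem=[0,0,0,0]
After op 7 (pop): stack=[1] mem=[0,0,0,0]
After op 8 (pop): stack=[empty] mem=[0,0,0,0]
After op 9 (RCL M0): stack=[0] mem=[0,0,0,0]
After op 10 (push 18): stack=[0,18] mem=[0,0,0,0]
After op 11 (+): stack=[18] mem=[0,0,0,0]
After op 12 (RCL M1): stack=[18,0] mem=[0,0,0,0]
After op 13 (push 14): stack=[18,0,14] mem=[0,0,0,0]
After op 14 (+): stack=[18,14] mem=[0,0,0,0]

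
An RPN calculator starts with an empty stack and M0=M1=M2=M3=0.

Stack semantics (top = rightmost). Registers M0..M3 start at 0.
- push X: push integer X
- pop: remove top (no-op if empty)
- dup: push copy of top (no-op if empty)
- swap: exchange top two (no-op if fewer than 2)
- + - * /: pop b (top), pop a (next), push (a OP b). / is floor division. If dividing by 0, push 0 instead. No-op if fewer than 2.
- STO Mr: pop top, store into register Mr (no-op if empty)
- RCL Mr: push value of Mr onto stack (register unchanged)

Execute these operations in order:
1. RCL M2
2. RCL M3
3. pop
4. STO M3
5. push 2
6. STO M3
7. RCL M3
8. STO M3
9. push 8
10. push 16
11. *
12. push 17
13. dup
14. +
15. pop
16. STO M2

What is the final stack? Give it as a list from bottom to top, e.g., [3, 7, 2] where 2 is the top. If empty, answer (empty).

Answer: (empty)

Derivation:
After op 1 (RCL M2): stack=[0] mem=[0,0,0,0]
After op 2 (RCL M3): stack=[0,0] mem=[0,0,0,0]
After op 3 (pop): stack=[0] mem=[0,0,0,0]
After op 4 (STO M3): stack=[empty] mem=[0,0,0,0]
After op 5 (push 2): stack=[2] mem=[0,0,0,0]
After op 6 (STO M3): stack=[empty] mem=[0,0,0,2]
After op 7 (RCL M3): stack=[2] mem=[0,0,0,2]
After op 8 (STO M3): stack=[empty] mem=[0,0,0,2]
After op 9 (push 8): stack=[8] mem=[0,0,0,2]
After op 10 (push 16): stack=[8,16] mem=[0,0,0,2]
After op 11 (*): stack=[128] mem=[0,0,0,2]
After op 12 (push 17): stack=[128,17] mem=[0,0,0,2]
After op 13 (dup): stack=[128,17,17] mem=[0,0,0,2]
After op 14 (+): stack=[128,34] mem=[0,0,0,2]
After op 15 (pop): stack=[128] mem=[0,0,0,2]
After op 16 (STO M2): stack=[empty] mem=[0,0,128,2]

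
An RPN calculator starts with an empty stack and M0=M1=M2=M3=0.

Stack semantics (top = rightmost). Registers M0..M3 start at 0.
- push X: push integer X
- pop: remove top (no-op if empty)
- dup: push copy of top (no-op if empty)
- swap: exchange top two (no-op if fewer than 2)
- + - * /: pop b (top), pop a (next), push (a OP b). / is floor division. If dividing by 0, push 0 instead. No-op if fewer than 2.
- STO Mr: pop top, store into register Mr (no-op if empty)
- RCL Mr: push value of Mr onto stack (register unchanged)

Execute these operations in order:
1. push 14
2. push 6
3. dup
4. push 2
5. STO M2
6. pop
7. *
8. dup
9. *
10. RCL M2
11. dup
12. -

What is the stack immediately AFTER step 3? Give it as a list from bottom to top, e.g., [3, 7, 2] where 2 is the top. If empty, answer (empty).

After op 1 (push 14): stack=[14] mem=[0,0,0,0]
After op 2 (push 6): stack=[14,6] mem=[0,0,0,0]
After op 3 (dup): stack=[14,6,6] mem=[0,0,0,0]

[14, 6, 6]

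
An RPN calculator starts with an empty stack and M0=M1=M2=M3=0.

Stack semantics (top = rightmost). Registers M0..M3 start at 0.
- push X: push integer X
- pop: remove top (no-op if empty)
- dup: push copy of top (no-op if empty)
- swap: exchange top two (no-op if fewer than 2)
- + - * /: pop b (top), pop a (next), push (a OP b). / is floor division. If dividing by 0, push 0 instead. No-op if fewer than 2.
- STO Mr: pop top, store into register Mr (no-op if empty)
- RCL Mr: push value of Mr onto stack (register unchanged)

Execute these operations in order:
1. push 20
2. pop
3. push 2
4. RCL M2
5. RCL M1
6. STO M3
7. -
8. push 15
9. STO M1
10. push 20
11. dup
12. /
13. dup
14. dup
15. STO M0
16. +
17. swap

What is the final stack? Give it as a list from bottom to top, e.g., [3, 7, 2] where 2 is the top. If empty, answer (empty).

Answer: [2, 2]

Derivation:
After op 1 (push 20): stack=[20] mem=[0,0,0,0]
After op 2 (pop): stack=[empty] mem=[0,0,0,0]
After op 3 (push 2): stack=[2] mem=[0,0,0,0]
After op 4 (RCL M2): stack=[2,0] mem=[0,0,0,0]
After op 5 (RCL M1): stack=[2,0,0] mem=[0,0,0,0]
After op 6 (STO M3): stack=[2,0] mem=[0,0,0,0]
After op 7 (-): stack=[2] mem=[0,0,0,0]
After op 8 (push 15): stack=[2,15] mem=[0,0,0,0]
After op 9 (STO M1): stack=[2] mem=[0,15,0,0]
After op 10 (push 20): stack=[2,20] mem=[0,15,0,0]
After op 11 (dup): stack=[2,20,20] mem=[0,15,0,0]
After op 12 (/): stack=[2,1] mem=[0,15,0,0]
After op 13 (dup): stack=[2,1,1] mem=[0,15,0,0]
After op 14 (dup): stack=[2,1,1,1] mem=[0,15,0,0]
After op 15 (STO M0): stack=[2,1,1] mem=[1,15,0,0]
After op 16 (+): stack=[2,2] mem=[1,15,0,0]
After op 17 (swap): stack=[2,2] mem=[1,15,0,0]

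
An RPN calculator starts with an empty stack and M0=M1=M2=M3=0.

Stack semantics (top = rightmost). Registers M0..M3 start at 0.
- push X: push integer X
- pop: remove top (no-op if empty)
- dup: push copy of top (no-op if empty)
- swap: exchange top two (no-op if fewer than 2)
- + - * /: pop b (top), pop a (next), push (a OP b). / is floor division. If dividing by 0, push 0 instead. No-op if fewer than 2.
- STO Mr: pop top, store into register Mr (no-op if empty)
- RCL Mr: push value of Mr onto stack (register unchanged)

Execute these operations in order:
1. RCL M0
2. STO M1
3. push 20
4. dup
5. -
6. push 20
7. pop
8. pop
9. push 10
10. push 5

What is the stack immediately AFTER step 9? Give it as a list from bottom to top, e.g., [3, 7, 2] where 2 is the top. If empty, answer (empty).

After op 1 (RCL M0): stack=[0] mem=[0,0,0,0]
After op 2 (STO M1): stack=[empty] mem=[0,0,0,0]
After op 3 (push 20): stack=[20] mem=[0,0,0,0]
After op 4 (dup): stack=[20,20] mem=[0,0,0,0]
After op 5 (-): stack=[0] mem=[0,0,0,0]
After op 6 (push 20): stack=[0,20] mem=[0,0,0,0]
After op 7 (pop): stack=[0] mem=[0,0,0,0]
After op 8 (pop): stack=[empty] mem=[0,0,0,0]
After op 9 (push 10): stack=[10] mem=[0,0,0,0]

[10]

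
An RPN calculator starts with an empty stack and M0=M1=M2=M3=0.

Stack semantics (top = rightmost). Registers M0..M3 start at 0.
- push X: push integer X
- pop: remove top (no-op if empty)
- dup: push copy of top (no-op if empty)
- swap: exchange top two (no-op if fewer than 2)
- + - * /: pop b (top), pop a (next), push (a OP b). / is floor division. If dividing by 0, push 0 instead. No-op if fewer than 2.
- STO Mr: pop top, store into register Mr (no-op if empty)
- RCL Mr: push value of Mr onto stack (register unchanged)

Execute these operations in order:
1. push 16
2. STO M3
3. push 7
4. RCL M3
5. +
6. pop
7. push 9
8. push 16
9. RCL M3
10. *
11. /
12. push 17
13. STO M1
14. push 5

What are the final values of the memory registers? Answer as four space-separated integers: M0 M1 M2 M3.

After op 1 (push 16): stack=[16] mem=[0,0,0,0]
After op 2 (STO M3): stack=[empty] mem=[0,0,0,16]
After op 3 (push 7): stack=[7] mem=[0,0,0,16]
After op 4 (RCL M3): stack=[7,16] mem=[0,0,0,16]
After op 5 (+): stack=[23] mem=[0,0,0,16]
After op 6 (pop): stack=[empty] mem=[0,0,0,16]
After op 7 (push 9): stack=[9] mem=[0,0,0,16]
After op 8 (push 16): stack=[9,16] mem=[0,0,0,16]
After op 9 (RCL M3): stack=[9,16,16] mem=[0,0,0,16]
After op 10 (*): stack=[9,256] mem=[0,0,0,16]
After op 11 (/): stack=[0] mem=[0,0,0,16]
After op 12 (push 17): stack=[0,17] mem=[0,0,0,16]
After op 13 (STO M1): stack=[0] mem=[0,17,0,16]
After op 14 (push 5): stack=[0,5] mem=[0,17,0,16]

Answer: 0 17 0 16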